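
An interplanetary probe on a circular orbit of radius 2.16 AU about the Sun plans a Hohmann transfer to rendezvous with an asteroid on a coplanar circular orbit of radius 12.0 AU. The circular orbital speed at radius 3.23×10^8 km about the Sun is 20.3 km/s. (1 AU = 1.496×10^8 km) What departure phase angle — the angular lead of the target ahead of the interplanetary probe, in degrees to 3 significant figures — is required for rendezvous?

From the circular-orbit relation v² = μ/r at r = 3.23×10^8 km: μ = v²r = (20.3)² × 3.23×10^8 = 1.33105×10^11 km³/s².
In km: r₁ = 2.16 × 1.496×10^8 = 3.23136×10^8 km; r₂ = 12.0 × 1.496×10^8 = 1.7952×10^9 km.
Semi-major axis of the transfer orbit: a_t = (3.23136×10^8 + 1.7952×10^9)/2 = 1.059168×10^9 km.
Transfer time t = π√(a_t³/μ) = 2.968×10^8 s.
Target angular speed ω₂ = √(μ/r₂³) = 4.797×10^-9 rad/s.
Angle swept by the target during transfer: ω₂·t = 1.4237 rad = 81.57°.
The interplanetary probe traverses 180° on the transfer ellipse, so the target must lead by 180° − 81.57° = 98.4°.

φ = 98.4°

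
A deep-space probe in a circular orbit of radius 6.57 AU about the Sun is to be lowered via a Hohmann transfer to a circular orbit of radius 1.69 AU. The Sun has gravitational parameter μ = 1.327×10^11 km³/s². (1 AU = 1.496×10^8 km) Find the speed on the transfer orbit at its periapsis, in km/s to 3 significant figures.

In km: r₁ = 6.57 × 1.496×10^8 = 9.82872×10^8 km; r₂ = 1.69 × 1.496×10^8 = 2.52824×10^8 km.
Semi-major axis of the transfer orbit: a_t = (9.82872×10^8 + 2.52824×10^8)/2 = 6.17848×10^8 km.
The periapsis of the transfer ellipse is at r = 2.52824×10^8 km.
Applying v² = μ(2/r − 1/a_t): v = 28.90 km/s.

v = 28.9 km/s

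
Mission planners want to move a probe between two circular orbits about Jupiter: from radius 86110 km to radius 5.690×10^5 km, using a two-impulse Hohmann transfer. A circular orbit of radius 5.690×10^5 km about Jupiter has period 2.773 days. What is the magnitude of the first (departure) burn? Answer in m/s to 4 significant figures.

Δv₁ = 12200 m/s

From Kepler's third law T² = 4π²r³/μ at r = 5.690×10^5 km, T = 2.773 days = 2.773 × 86400 s = 2.395872×10^5 s: μ = 4π²r³/T² = 1.26698×10^8 km³/s².
Transfer-ellipse semi-major axis a_t = (r₁ + r₂)/2 = (86110 + 5.690×10^5)/2 = 3.27555×10^5 km.
Circular speed at r = 86110 km: v_c = √(μ/r) = 38.36 km/s.
Transfer-orbit speed at the same r (vis-viva, a = a_t): v_t = √[μ(2/r − 1/a_t)] = 50.56 km/s.
Δv₁ = |v_t − v_c| = |50.56 − 38.36| = 12.20 km/s.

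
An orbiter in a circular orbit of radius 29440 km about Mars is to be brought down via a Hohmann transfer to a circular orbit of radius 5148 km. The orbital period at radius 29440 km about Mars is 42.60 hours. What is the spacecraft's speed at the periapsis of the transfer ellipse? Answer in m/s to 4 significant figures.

From Kepler's third law T² = 4π²r³/μ at r = 29440 km, T = 42.60 hours = 42.60 × 3600 s = 1.5336×10^5 s: μ = 4π²r³/T² = 42830.1 km³/s².
Transfer-ellipse semi-major axis a_t = (r₁ + r₂)/2 = (29440 + 5148)/2 = 17294 km.
The periapsis of the transfer ellipse is at r = 5148 km.
Vis-viva: v = √[μ(2/r − 1/a_t)] = √[42830.1 × (2/5148 − 1/17294)] = 3.763 km/s.

v = 3763 m/s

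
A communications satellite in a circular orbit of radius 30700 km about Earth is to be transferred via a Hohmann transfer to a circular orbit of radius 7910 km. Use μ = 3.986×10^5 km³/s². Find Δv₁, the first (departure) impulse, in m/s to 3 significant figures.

Δv₁ = 1300 m/s

Transfer-ellipse semi-major axis a_t = (r₁ + r₂)/2 = (30700 + 7910)/2 = 19305 km.
On the circular orbit at r = 30700 km, v_c = √(μ/r) = 3.603 km/s.
Transfer-orbit speed at the same r (vis-viva, a = a_t): v_t = √[μ(2/r − 1/a_t)] = 2.306 km/s.
Δv₁ = |v_t − v_c| = |2.306 − 3.603| = 1.297 km/s.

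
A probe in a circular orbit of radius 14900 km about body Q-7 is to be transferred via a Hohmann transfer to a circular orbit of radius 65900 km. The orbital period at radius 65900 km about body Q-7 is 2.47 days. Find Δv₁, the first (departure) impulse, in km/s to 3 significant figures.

From Kepler's third law T² = 4π²r³/μ at r = 65900 km, T = 2.47 days = 2.47 × 86400 s = 2.13408×10^5 s: μ = 4π²r³/T² = 2.48082×10^5 km³/s².
Transfer-ellipse semi-major axis a_t = (r₁ + r₂)/2 = (14900 + 65900)/2 = 40400 km.
On the circular orbit at r = 14900 km, v_c = √(μ/r) = 4.080 km/s.
Vis-viva on the transfer ellipse at r = 14900 km gives v_t = √[μ(2/r − 1/a_t)] = 5.211 km/s.
Δv₁ = |v_t − v_c| = |5.211 − 4.080| = 1.131 km/s.

Δv₁ = 1.13 km/s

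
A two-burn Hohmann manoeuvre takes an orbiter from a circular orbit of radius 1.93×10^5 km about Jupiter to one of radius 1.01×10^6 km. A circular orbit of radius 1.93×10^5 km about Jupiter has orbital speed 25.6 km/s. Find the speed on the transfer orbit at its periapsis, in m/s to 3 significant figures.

From the circular-orbit relation v² = μ/r at r = 1.93×10^5 km: μ = v²r = (25.6)² × 1.93×10^5 = 1.26484×10^8 km³/s².
Semi-major axis of the transfer orbit: a_t = (1.930×10^5 + 1.010×10^6)/2 = 6.015×10^5 km.
The periapsis of the transfer ellipse is at r = 1.930×10^5 km.
Vis-viva: v = √[μ(2/r − 1/a_t)] = √[1.26484×10^8 × (2/1.930×10^5 − 1/6.015×10^5)] = 33.17 km/s.

v = 33200 m/s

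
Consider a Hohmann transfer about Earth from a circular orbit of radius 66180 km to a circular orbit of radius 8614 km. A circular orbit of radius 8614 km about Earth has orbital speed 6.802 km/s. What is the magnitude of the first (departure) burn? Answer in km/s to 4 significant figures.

Δv₁ = 1.276 km/s

From the circular-orbit relation v² = μ/r at r = 8614 km: μ = v²r = (6.802)² × 8614 = 3.98546×10^5 km³/s².
Transfer-ellipse semi-major axis a_t = (r₁ + r₂)/2 = (66180 + 8614)/2 = 37397 km.
On the circular orbit at r = 66180 km, v_c = √(μ/r) = 2.454 km/s.
Vis-viva on the transfer ellipse at r = 66180 km gives v_t = √[μ(2/r − 1/a_t)] = 1.178 km/s.
Δv₁ = |v_t − v_c| = |1.178 − 2.454| = 1.276 km/s.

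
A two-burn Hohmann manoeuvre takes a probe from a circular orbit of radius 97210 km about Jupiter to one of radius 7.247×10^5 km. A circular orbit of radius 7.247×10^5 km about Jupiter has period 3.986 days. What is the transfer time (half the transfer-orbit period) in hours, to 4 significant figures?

t = 20.43 hours

From Kepler's third law T² = 4π²r³/μ at r = 7.247×10^5 km, T = 3.986 days = 3.986 × 86400 s = 3.443904×10^5 s: μ = 4π²r³/T² = 1.26687×10^8 km³/s².
The Hohmann ellipse has a_t = (r₁ + r₂)/2 = 4.10955×10^5 km.
By Kepler's third law the transfer-orbit period is T = 2π√(a_t³/μ), so t = T/2 = 73532 s.
Converting: 73532 s ÷ 3600 s/hour = 20.43 hours.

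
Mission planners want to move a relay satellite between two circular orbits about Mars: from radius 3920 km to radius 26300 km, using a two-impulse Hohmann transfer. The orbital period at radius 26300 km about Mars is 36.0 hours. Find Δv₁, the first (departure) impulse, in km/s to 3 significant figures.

From Kepler's third law T² = 4π²r³/μ at r = 26300 km, T = 36.0 hours = 36.0 × 3600 s = 1.296×10^5 s: μ = 4π²r³/T² = 42758.0 km³/s².
The Hohmann ellipse has a_t = (r₁ + r₂)/2 = 15110 km.
Circular speed at r = 3920 km: v_c = √(μ/r) = 3.30267 km/s.
Transfer-orbit speed at the same r (vis-viva, a = a_t): v_t = √[μ(2/r − 1/a_t)] = 4.35724 km/s.
Δv₁ = |v_t − v_c| = |4.35724 − 3.30267| = 1.055 km/s.

Δv₁ = 1.05 km/s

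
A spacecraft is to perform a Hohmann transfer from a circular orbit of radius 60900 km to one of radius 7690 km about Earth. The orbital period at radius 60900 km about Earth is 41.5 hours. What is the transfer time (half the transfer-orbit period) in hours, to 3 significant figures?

From Kepler's third law T² = 4π²r³/μ at r = 60900 km, T = 41.5 hours = 41.5 × 3600 s = 1.494×10^5 s: μ = 4π²r³/T² = 3.99494×10^5 km³/s².
The Hohmann ellipse has a_t = (r₁ + r₂)/2 = 34295 km.
By Kepler's third law the transfer-orbit period is T = 2π√(a_t³/μ), so t = T/2 = 31570 s.
Converting: 31570 s ÷ 3600 s/hour = 8.77 hours.

t = 8.77 hours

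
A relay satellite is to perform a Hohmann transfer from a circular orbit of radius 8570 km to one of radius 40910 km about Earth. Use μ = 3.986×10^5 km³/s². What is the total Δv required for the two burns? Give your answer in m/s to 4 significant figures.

The Hohmann ellipse has a_t = (r₁ + r₂)/2 = 24740 km.
Circular speed at r₁: v₁ = √(μ/r₁) = √(3.986×10^5/8570) = 6.820 km/s.
Transfer-orbit speed at r₁ (vis-viva equation): v_p = √[μ(2/r₁ − 1/a_t)] = 8.770 km/s.
First burn Δv₁ = |v_p − v₁| = 1.950 km/s.
Circular speed at r₂: v₂ = √(μ/r₂) = 3.121 km/s.
Transfer-orbit speed at r₂: v_a = √[μ(2/r₂ − 1/a_t)] = 1.837 km/s.
Second burn Δv₂ = |v₂ − v_a| = 1.284 km/s.
Total Δv = Δv₁ + Δv₂ = 3.234 km/s.

Δv = 3234 m/s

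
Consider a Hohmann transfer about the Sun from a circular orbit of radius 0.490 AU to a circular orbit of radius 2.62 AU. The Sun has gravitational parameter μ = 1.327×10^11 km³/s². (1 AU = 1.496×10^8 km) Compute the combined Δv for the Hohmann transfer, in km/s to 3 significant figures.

In km: r₁ = 0.490 × 1.496×10^8 = 7.3304×10^7 km; r₂ = 2.62 × 1.496×10^8 = 3.91952×10^8 km.
Transfer-ellipse semi-major axis a_t = (r₁ + r₂)/2 = (7.3304×10^7 + 3.91952×10^8)/2 = 2.32628×10^8 km.
At r₁ the circular-orbit speed is v₁ = √(μ/r₁) = 42.55 km/s.
Transfer-orbit speed at r₁ (v² = μ(2/r − 1/a)): v_p = √[μ(2/r₁ − 1/a_t)] = 55.23 km/s.
First burn Δv₁ = |v_p − v₁| = 12.68 km/s.
Circular speed at r₂: v₂ = √(μ/r₂) = 18.400 km/s.
Transfer-orbit speed at r₂: v_a = √[μ(2/r₂ − 1/a_t)] = 10.329 km/s.
Second burn Δv₂ = |v₂ − v_a| = 8.071 km/s.
Δv = Δv₁ + Δv₂ = 12.68 + 8.071 = 20.75 km/s.

Δv = 20.8 km/s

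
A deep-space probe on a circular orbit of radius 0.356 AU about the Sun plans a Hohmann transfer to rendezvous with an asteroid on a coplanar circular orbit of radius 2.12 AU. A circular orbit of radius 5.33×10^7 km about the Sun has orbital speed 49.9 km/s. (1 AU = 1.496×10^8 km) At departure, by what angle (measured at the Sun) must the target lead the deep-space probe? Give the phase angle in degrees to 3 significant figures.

From the circular-orbit relation v² = μ/r at r = 5.33×10^7 km: μ = v²r = (49.9)² × 5.33×10^7 = 1.32718×10^11 km³/s².
In km: r₁ = 0.356 × 1.496×10^8 = 5.32576×10^7 km; r₂ = 2.12 × 1.496×10^8 = 3.17152×10^8 km.
The Hohmann ellipse has a_t = (r₁ + r₂)/2 = 1.852048×10^8 km.
Transfer time t = π√(a_t³/μ) = 2.1735×10^7 s.
The target's mean motion on its circular orbit is ω₂ = √(μ/r₂³) = 6.4500×10^-8 rad/s.
Angle swept by the target during transfer: ω₂·t = 1.4019 rad = 80.32°.
The deep-space probe traverses 180° on the transfer ellipse, so the target must lead by 180° − 80.32° = 99.7°.

φ = 99.7°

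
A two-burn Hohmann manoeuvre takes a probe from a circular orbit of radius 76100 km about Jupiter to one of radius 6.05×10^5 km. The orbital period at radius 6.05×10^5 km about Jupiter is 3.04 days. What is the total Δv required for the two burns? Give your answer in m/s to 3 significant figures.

Δv = 21200 m/s

From Kepler's third law T² = 4π²r³/μ at r = 6.05×10^5 km, T = 3.04 days = 3.04 × 86400 s = 2.62656×10^5 s: μ = 4π²r³/T² = 1.26722×10^8 km³/s².
The Hohmann ellipse has a_t = (r₁ + r₂)/2 = 3.4055×10^5 km.
Circular speed at r₁: v₁ = √(μ/r₁) = √(1.26722×10^8/76100) = 40.81 km/s.
On the transfer ellipse at r₁, vis-viva equation gives v_p = √[μ(2/r₁ − 1/a_t)] = 54.39 km/s.
First burn Δv₁ = |v_p − v₁| = 13.58 km/s.
Circular speed at r₂: v₂ = √(μ/r₂) = 14.4726 km/s.
Transfer-orbit speed at r₂: v_a = √[μ(2/r₂ − 1/a_t)] = 6.84148 km/s.
Second burn Δv₂ = |v₂ − v_a| = 7.631 km/s.
Total Δv = Δv₁ + Δv₂ = 21.21 km/s.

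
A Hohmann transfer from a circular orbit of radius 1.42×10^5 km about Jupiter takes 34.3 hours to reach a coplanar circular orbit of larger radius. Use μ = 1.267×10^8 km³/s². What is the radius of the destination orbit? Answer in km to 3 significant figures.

Transfer time t = 34.3 hours = 1.2348×10^5 s, and t = π√(a_t³/μ).
So a_t = (μ t²/π²)^(1/3) = (1.267×10^8 × (1.2348×10^5)² / π²)^(1/3) = 5.8062×10^5 km.
Since a_t = (r₁ + r₂)/2, r₂ = 2a_t − r₁ = 2×5.8062×10^5 − 1.420×10^5 = 1.01924×10^6 km.

r₂ = 1.02×10^6 km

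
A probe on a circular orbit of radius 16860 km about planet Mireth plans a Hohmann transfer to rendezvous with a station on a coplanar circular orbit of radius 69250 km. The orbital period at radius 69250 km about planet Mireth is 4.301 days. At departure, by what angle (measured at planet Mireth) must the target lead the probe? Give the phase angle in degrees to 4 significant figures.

From Kepler's third law T² = 4π²r³/μ at r = 69250 km, T = 4.301 days = 4.301 × 86400 s = 3.716064×10^5 s: μ = 4π²r³/T² = 94940.8 km³/s².
Transfer-ellipse semi-major axis a_t = (r₁ + r₂)/2 = (16860 + 69250)/2 = 43055 km.
The half-period of the transfer ellipse is t = π√(a_t³/μ) = 91090 s.
Target angular speed ω₂ = √(μ/r₂³) = 1.691×10^-5 rad/s.
Angle swept by the target during transfer: ω₂·t = 1.540 rad = 88.24°.
Arrival is 180° from departure on the ellipse, so φ = 180° − 88.24° = 91.76°.

φ = 91.76°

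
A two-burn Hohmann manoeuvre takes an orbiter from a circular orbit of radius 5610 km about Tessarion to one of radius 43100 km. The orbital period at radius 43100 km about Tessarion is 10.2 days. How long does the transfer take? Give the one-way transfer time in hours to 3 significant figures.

t = 52.0 hours

From Kepler's third law T² = 4π²r³/μ at r = 43100 km, T = 10.2 days = 10.2 × 86400 s = 8.8128×10^5 s: μ = 4π²r³/T² = 4069.71 km³/s².
The Hohmann ellipse has a_t = (r₁ + r₂)/2 = 24355 km.
By Kepler's third law the transfer-orbit period is T = 2π√(a_t³/μ), so t = T/2 = 1.872×10^5 s.
Converting: 1.872×10^5 s ÷ 3600 s/hour = 52.0 hours.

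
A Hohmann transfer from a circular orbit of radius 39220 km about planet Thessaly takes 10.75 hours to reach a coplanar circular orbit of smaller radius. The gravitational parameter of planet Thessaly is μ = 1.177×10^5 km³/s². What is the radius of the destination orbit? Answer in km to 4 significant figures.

Transfer time t = 10.75 hours = 38700 s, and t = π√(a_t³/μ).
So a_t = (μ t²/π²)^(1/3) = (1.177×10^5 × (38700)² / π²)^(1/3) = 26140 km.
Since a_t = (r₁ + r₂)/2, r₂ = 2a_t − r₁ = 2×26140 − 39220 = 13060 km.

r₂ = 13060 km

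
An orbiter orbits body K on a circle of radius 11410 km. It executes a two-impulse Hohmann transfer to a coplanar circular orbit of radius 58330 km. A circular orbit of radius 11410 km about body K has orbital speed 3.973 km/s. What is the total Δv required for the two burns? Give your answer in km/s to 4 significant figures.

From the circular-orbit relation v² = μ/r at r = 11410 km: μ = v²r = (3.973)² × 11410 = 1.80104×10^5 km³/s².
Transfer-ellipse semi-major axis a_t = (r₁ + r₂)/2 = (11410 + 58330)/2 = 34870 km.
Circular speed at r₁: v₁ = √(μ/r₁) = √(1.80104×10^5/11410) = 3.973 km/s.
On the transfer ellipse at r₁, v² = μ(2/r − 1/a) gives v_p = √[μ(2/r₁ − 1/a_t)] = 5.139 km/s.
First burn Δv₁ = |v_p − v₁| = 1.166 km/s.
At r₂, v₂ = √(μ/r₂) = 1.757 km/s.
Transfer-orbit speed at r₂: v_a = √[μ(2/r₂ − 1/a_t)] = 1.005 km/s.
Second burn Δv₂ = |v₂ − v_a| = 0.7520 km/s.
Δv = Δv₁ + Δv₂ = 1.166 + 0.7520 = 1.918 km/s.

Δv = 1.918 km/s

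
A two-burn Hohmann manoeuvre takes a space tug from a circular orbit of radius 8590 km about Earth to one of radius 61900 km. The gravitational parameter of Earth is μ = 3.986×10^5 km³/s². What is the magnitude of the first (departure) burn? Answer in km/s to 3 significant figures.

Δv₁ = 2.22 km/s

The Hohmann ellipse has a_t = (r₁ + r₂)/2 = 35245 km.
Circular speed at r = 8590 km: v_c = √(μ/r) = 6.812 km/s.
Vis-viva on the transfer ellipse at r = 8590 km gives v_t = √[μ(2/r − 1/a_t)] = 9.028 km/s.
Δv₁ = |v_t − v_c| = |9.028 − 6.812| = 2.216 km/s.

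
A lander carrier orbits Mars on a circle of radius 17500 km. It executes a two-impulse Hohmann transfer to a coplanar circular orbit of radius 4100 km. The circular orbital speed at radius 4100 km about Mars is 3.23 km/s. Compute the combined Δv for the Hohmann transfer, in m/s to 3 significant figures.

Δv = 1480 m/s

From the circular-orbit relation v² = μ/r at r = 4100 km: μ = v²r = (3.23)² × 4100 = 42774.9 km³/s².
Semi-major axis of the transfer orbit: a_t = (17500 + 4100)/2 = 10800 km.
Circular speed at r₁: v₁ = √(μ/r₁) = √(42774.9/17500) = 1.5634 km/s.
Transfer-orbit speed at r₁ (v² = μ(2/r − 1/a)): v_a = √[μ(2/r₁ − 1/a_t)] = 0.96329 km/s.
First burn Δv₁ = |v_a − v₁| = 0.6001 km/s.
At r₂, v₂ = √(μ/r₂) = 3.2300 km/s.
Transfer-orbit speed at r₂: v_p = √[μ(2/r₂ − 1/a_t)] = 4.1116 km/s.
Second burn Δv₂ = |v₂ − v_p| = 0.8816 km/s.
Δv = Δv₁ + Δv₂ = 0.6001 + 0.8816 = 1.482 km/s.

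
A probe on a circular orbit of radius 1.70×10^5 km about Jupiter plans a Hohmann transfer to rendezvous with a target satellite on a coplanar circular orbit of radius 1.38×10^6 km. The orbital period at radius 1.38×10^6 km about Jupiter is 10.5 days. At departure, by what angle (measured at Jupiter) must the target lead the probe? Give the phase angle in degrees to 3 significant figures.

φ = 104°

From Kepler's third law T² = 4π²r³/μ at r = 1.38×10^6 km, T = 10.5 days = 10.5 × 86400 s = 9.072×10^5 s: μ = 4π²r³/T² = 1.26064×10^8 km³/s².
The Hohmann ellipse has a_t = (r₁ + r₂)/2 = 7.750×10^5 km.
The half-period of the transfer ellipse is t = π√(a_t³/μ) = 1.909×10^5 s.
Target angular speed ω₂ = √(μ/r₂³) = 6.926×10^-6 rad/s.
Angle swept by the target during transfer: ω₂·t = 1.322 rad = 75.75°.
The probe traverses 180° on the transfer ellipse, so the target must lead by 180° − 75.75° = 104°.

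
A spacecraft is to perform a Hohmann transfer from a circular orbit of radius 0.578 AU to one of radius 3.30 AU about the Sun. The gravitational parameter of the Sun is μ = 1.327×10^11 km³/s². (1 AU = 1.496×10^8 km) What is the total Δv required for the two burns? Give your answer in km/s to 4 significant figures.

Δv = 19.38 km/s

In km: r₁ = 0.578 × 1.496×10^8 = 8.64688×10^7 km; r₂ = 3.30 × 1.496×10^8 = 4.9368×10^8 km.
Semi-major axis of the transfer orbit: a_t = (8.64688×10^7 + 4.9368×10^8)/2 = 2.900744×10^8 km.
At r₁ the circular-orbit speed is v₁ = √(μ/r₁) = 39.17471 km/s.
On the transfer ellipse at r₁, vis-viva gives v_p = √[μ(2/r₁ − 1/a_t)] = 51.10623 km/s.
First burn Δv₁ = |v_p − v₁| = 11.932 km/s.
At r₂, v₂ = √(μ/r₂) = 16.395 km/s.
Transfer-orbit speed at r₂: v_a = √[μ(2/r₂ − 1/a_t)] = 8.9513 km/s.
Second burn Δv₂ = |v₂ − v_a| = 7.4437 km/s.
Δv = Δv₁ + Δv₂ = 11.932 + 7.4437 = 19.38 km/s.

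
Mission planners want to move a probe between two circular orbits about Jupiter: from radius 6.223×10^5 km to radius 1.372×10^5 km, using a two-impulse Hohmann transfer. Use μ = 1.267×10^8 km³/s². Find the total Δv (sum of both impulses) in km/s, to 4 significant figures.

The Hohmann ellipse has a_t = (r₁ + r₂)/2 = 3.7975×10^5 km.
At r₁ the circular-orbit speed is v₁ = √(μ/r₁) = 14.269 km/s.
On the transfer ellipse at r₁, vis-viva equation gives v_a = √[μ(2/r₁ − 1/a_t)] = 8.5766 km/s.
First burn Δv₁ = |v_a − v₁| = 5.692 km/s.
Circular speed at r₂: v₂ = √(μ/r₂) = 30.389 km/s.
Transfer-orbit speed at r₂: v_p = √[μ(2/r₂ − 1/a_t)] = 38.901 km/s.
Second burn Δv₂ = |v₂ − v_p| = 8.512 km/s.
Total Δv = Δv₁ + Δv₂ = 14.20 km/s.

Δv = 14.20 km/s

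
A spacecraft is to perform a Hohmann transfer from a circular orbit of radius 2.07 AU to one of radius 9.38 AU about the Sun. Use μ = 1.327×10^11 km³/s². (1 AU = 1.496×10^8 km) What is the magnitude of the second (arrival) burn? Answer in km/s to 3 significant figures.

In km: r₁ = 2.07 × 1.496×10^8 = 3.09672×10^8 km; r₂ = 9.38 × 1.496×10^8 = 1.403248×10^9 km.
Transfer-ellipse semi-major axis a_t = (r₁ + r₂)/2 = (3.09672×10^8 + 1.403248×10^9)/2 = 8.5646×10^8 km.
On the circular orbit at r = 1.403248×10^9 km, v_c = √(μ/r) = 9.7245 km/s.
Transfer-orbit speed at the same r (vis-viva, a = a_t): v_t = √[μ(2/r − 1/a_t)] = 5.8474 km/s.
Δv₂ = |v_t − v_c| = |5.8474 − 9.7245| = 3.877 km/s.

Δv₂ = 3.88 km/s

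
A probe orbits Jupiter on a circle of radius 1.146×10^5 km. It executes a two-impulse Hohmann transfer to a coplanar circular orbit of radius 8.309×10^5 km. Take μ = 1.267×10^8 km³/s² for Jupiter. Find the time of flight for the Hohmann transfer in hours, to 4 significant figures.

The Hohmann ellipse has a_t = (r₁ + r₂)/2 = 4.7275×10^5 km.
Half the transfer-orbit period gives t = π√(a_t³/μ) = 90720 s.
Converting: 90720 s ÷ 3600 s/hour = 25.20 hours.

t = 25.20 hours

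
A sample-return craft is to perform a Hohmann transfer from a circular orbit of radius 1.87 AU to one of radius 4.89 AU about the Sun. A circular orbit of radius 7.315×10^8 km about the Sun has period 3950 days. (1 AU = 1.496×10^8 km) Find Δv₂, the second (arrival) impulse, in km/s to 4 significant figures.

From Kepler's third law T² = 4π²r³/μ at r = 7.315×10^8 km, T = 3950 days = 3950 × 86400 s = 3.4128×10^8 s: μ = 4π²r³/T² = 1.32673×10^11 km³/s².
In km: r₁ = 1.87 × 1.496×10^8 = 2.79752×10^8 km; r₂ = 4.89 × 1.496×10^8 = 7.31544×10^8 km.
Transfer-ellipse semi-major axis a_t = (r₁ + r₂)/2 = (2.79752×10^8 + 7.31544×10^8)/2 = 5.05648×10^8 km.
Circular speed at r = 7.31544×10^8 km: v_c = √(μ/r) = 13.47 km/s.
Transfer-orbit speed at the same r (vis-viva, a = a_t): v_t = √[μ(2/r − 1/a_t)] = 10.02 km/s.
Δv₂ = |v_t − v_c| = |10.02 − 13.47| = 3.450 km/s.

Δv₂ = 3.450 km/s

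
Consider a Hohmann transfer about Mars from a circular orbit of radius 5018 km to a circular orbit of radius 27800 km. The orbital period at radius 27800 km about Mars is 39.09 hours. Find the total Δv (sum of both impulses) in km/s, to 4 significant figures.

From Kepler's third law T² = 4π²r³/μ at r = 27800 km, T = 39.09 hours = 39.09 × 3600 s = 1.40724×10^5 s: μ = 4π²r³/T² = 42831.0 km³/s².
The Hohmann ellipse has a_t = (r₁ + r₂)/2 = 16409 km.
At r₁ the circular-orbit speed is v₁ = √(μ/r₁) = 2.92155 km/s.
Transfer-orbit speed at r₁ (vis-viva equation): v_p = √[μ(2/r₁ − 1/a_t)] = 3.80272 km/s.
First burn Δv₁ = |v_p − v₁| = 0.8812 km/s.
At r₂, v₂ = √(μ/r₂) = 1.2412 km/s.
Transfer-orbit speed at r₂: v_a = √[μ(2/r₂ − 1/a_t)] = 0.68641 km/s.
Second burn Δv₂ = |v₂ − v_a| = 0.5548 km/s.
Δv = Δv₁ + Δv₂ = 0.8812 + 0.5548 = 1.436 km/s.

Δv = 1.436 km/s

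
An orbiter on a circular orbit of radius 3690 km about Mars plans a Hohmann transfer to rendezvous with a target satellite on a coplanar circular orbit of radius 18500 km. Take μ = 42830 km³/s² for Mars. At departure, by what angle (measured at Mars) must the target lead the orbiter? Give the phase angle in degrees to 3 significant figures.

The Hohmann ellipse has a_t = (r₁ + r₂)/2 = 11095 km.
Transfer time t = π√(a_t³/μ) = 17740 s.
The target's mean motion on its circular orbit is ω₂ = √(μ/r₂³) = 8.225×10^-5 rad/s.
Angle swept by the target during transfer: ω₂·t = 1.4591 rad = 83.60°.
Arrival is 180° from departure on the ellipse, so φ = 180° − 83.60° = 96.4°.

φ = 96.4°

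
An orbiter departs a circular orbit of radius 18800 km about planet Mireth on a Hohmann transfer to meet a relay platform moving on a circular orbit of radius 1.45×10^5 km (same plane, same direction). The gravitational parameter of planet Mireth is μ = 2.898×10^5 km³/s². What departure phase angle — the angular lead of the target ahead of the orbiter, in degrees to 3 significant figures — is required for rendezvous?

Transfer-ellipse semi-major axis a_t = (r₁ + r₂)/2 = (18800 + 1.450×10^5)/2 = 81900 km.
Transfer time t = π√(a_t³/μ) = 1.3678×10^5 s.
The target's mean motion on its circular orbit is ω₂ = √(μ/r₂³) = 9.7498×10^-6 rad/s.
Angle swept by the target during transfer: ω₂·t = 1.3336 rad = 76.41°.
Arrival is 180° from departure on the ellipse, so φ = 180° − 76.41° = 104°.

φ = 104°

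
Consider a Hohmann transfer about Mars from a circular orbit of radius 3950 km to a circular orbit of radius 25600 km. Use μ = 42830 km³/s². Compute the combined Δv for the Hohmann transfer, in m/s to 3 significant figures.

Δv = 1670 m/s

Semi-major axis of the transfer orbit: a_t = (3950 + 25600)/2 = 14775 km.
At r₁ the circular-orbit speed is v₁ = √(μ/r₁) = 3.2928769 km/s.
Transfer-orbit speed at r₁ (vis-viva): v_p = √[μ(2/r₁ − 1/a_t)] = 4.3344273 km/s.
First burn Δv₁ = |v_p − v₁| = 1.0416 km/s.
Circular speed at r₂: v₂ = √(μ/r₂) = 1.29346 km/s.
Transfer-orbit speed at r₂: v_a = √[μ(2/r₂ − 1/a_t)] = 0.668789 km/s.
Second burn Δv₂ = |v₂ − v_a| = 0.62467 km/s.
Total Δv = Δv₁ + Δv₂ = 1.666 km/s.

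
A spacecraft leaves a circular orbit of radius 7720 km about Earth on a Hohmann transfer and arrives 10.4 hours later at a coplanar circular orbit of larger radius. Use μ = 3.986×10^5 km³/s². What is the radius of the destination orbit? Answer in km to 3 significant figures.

r₂ = 69100 km

Transfer time t = 10.4 hours = 37440 s, and t = π√(a_t³/μ).
So a_t = (μ t²/π²)^(1/3) = (3.986×10^5 × (37440)² / π²)^(1/3) = 38398 km.
Since a_t = (r₁ + r₂)/2, r₂ = 2a_t − r₁ = 2×38398 − 7720 = 69076 km.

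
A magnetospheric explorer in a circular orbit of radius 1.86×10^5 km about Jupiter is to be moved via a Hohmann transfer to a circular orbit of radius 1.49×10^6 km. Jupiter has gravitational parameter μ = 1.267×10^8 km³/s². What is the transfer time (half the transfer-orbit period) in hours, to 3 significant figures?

t = 59.5 hours

Semi-major axis of the transfer orbit: a_t = (1.860×10^5 + 1.490×10^6)/2 = 8.380×10^5 km.
By Kepler's third law the transfer-orbit period is T = 2π√(a_t³/μ), so t = T/2 = 2.141×10^5 s.
Converting: 2.141×10^5 s ÷ 3600 s/hour = 59.5 hours.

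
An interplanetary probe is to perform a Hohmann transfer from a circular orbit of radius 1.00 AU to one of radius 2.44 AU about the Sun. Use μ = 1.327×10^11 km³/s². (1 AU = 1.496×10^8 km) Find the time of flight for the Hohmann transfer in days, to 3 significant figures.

In km: r₁ = 1.00 × 1.496×10^8 = 1.496×10^8 km; r₂ = 2.44 × 1.496×10^8 = 3.65024×10^8 km.
Semi-major axis of the transfer orbit: a_t = (1.496×10^8 + 3.65024×10^8)/2 = 2.57312×10^8 km.
Transfer time t = π√(a_t³/μ) = π√((2.57312×10^8)³ / 1.327×10^11) = 3.560×10^7 s.
Converting: 3.560×10^7 s ÷ 86400 s/day = 412 days.

t = 412 days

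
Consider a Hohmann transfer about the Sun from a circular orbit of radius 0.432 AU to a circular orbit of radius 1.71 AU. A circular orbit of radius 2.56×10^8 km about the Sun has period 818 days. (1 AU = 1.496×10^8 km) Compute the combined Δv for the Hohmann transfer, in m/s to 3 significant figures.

From Kepler's third law T² = 4π²r³/μ at r = 2.56×10^8 km, T = 818 days = 818 × 86400 s = 7.06752×10^7 s: μ = 4π²r³/T² = 1.32601×10^11 km³/s².
In km: r₁ = 0.432 × 1.496×10^8 = 6.46272×10^7 km; r₂ = 1.71 × 1.496×10^8 = 2.55816×10^8 km.
The Hohmann ellipse has a_t = (r₁ + r₂)/2 = 1.602216×10^8 km.
Circular speed at r₁: v₁ = √(μ/r₁) = √(1.32601×10^11/6.46272×10^7) = 45.30 km/s.
On the transfer ellipse at r₁, vis-viva equation gives v_p = √[μ(2/r₁ − 1/a_t)] = 57.24 km/s.
First burn Δv₁ = |v_p − v₁| = 11.94 km/s.
At r₂, v₂ = √(μ/r₂) = 22.7672 km/s.
Transfer-orbit speed at r₂: v_a = √[μ(2/r₂ − 1/a_t)] = 14.4596 km/s.
Second burn Δv₂ = |v₂ − v_a| = 8.308 km/s.
Total Δv = Δv₁ + Δv₂ = 20.25 km/s.

Δv = 20200 m/s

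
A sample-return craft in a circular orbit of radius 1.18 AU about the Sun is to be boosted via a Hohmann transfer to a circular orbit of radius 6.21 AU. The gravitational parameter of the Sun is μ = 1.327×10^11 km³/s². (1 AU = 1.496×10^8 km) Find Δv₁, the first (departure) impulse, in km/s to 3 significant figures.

Δv₁ = 8.13 km/s

In km: r₁ = 1.18 × 1.496×10^8 = 1.76528×10^8 km; r₂ = 6.21 × 1.496×10^8 = 9.29016×10^8 km.
Semi-major axis of the transfer orbit: a_t = (1.76528×10^8 + 9.29016×10^8)/2 = 5.52772×10^8 km.
Circular speed at r = 1.76528×10^8 km: v_c = √(μ/r) = 27.41755 km/s.
Transfer-orbit speed at the same r (vis-viva, a = a_t): v_t = √[μ(2/r − 1/a_t)] = 35.54408 km/s.
Δv₁ = |v_t − v_c| = |35.54408 − 27.41755| = 8.127 km/s.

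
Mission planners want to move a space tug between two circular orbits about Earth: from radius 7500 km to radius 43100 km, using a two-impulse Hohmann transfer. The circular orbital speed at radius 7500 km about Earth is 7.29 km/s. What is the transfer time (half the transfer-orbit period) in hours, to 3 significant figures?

t = 5.56 hours

From the circular-orbit relation v² = μ/r at r = 7500 km: μ = v²r = (7.29)² × 7500 = 3.98581×10^5 km³/s².
Semi-major axis of the transfer orbit: a_t = (7500 + 43100)/2 = 25300 km.
Half the transfer-orbit period gives t = π√(a_t³/μ) = 20020 s.
Converting: 20020 s ÷ 3600 s/hour = 5.56 hours.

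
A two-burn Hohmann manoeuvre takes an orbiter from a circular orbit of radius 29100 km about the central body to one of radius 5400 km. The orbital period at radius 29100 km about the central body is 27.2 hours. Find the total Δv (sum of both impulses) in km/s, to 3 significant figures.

Δv = 2.12 km/s

From Kepler's third law T² = 4π²r³/μ at r = 29100 km, T = 27.2 hours = 27.2 × 3600 s = 97920 s: μ = 4π²r³/T² = 1.01460×10^5 km³/s².
Transfer-ellipse semi-major axis a_t = (r₁ + r₂)/2 = (29100 + 5400)/2 = 17250 km.
Circular speed at r₁: v₁ = √(μ/r₁) = √(1.01460×10^5/29100) = 1.86725 km/s.
Transfer-orbit speed at r₁ (vis-viva): v_a = √[μ(2/r₁ − 1/a_t)] = 1.04473 km/s.
First burn Δv₁ = |v_a − v₁| = 0.82252 km/s.
Circular speed at r₂: v₂ = √(μ/r₂) = 4.3346 km/s.
Transfer-orbit speed at r₂: v_p = √[μ(2/r₂ − 1/a_t)] = 5.6299 km/s.
Second burn Δv₂ = |v₂ − v_p| = 1.2953 km/s.
Total Δv = Δv₁ + Δv₂ = 2.118 km/s.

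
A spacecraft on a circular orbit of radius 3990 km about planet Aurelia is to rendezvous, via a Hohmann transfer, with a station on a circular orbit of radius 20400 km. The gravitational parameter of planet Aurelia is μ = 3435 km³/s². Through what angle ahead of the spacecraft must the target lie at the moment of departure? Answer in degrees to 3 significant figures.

φ = 96.8°

Semi-major axis of the transfer orbit: a_t = (3990 + 20400)/2 = 12195 km.
The half-period of the transfer ellipse is t = π√(a_t³/μ) = 72187 s.
Target angular speed ω₂ = √(μ/r₂³) = 2.0115×10^-5 rad/s.
Angle swept by the target during transfer: ω₂·t = 1.45204 rad = 83.20°.
Arrival is 180° from departure on the ellipse, so φ = 180° − 83.20° = 96.8°.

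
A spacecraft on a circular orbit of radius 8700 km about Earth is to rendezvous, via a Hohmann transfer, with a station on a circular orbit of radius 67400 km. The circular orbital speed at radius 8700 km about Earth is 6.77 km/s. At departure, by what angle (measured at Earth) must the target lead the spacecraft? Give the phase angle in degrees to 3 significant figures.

From the circular-orbit relation v² = μ/r at r = 8700 km: μ = v²r = (6.77)² × 8700 = 3.98746×10^5 km³/s².
Transfer-ellipse semi-major axis a_t = (r₁ + r₂)/2 = (8700 + 67400)/2 = 38050 km.
The half-period of the transfer ellipse is t = π√(a_t³/μ) = 36926 s.
The target's mean motion on its circular orbit is ω₂ = √(μ/r₂³) = 3.6088×10^-5 rad/s.
Angle swept by the target during transfer: ω₂·t = 1.3326 rad = 76.35°.
The spacecraft traverses 180° on the transfer ellipse, so the target must lead by 180° − 76.35° = 104°.

φ = 104°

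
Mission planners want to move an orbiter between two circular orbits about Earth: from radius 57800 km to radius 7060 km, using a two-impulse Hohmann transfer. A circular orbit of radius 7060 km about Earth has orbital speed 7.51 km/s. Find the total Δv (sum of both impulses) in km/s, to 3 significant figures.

From the circular-orbit relation v² = μ/r at r = 7060 km: μ = v²r = (7.51)² × 7060 = 3.98185×10^5 km³/s².
Semi-major axis of the transfer orbit: a_t = (57800 + 7060)/2 = 32430 km.
Circular speed at r₁: v₁ = √(μ/r₁) = √(3.98185×10^5/57800) = 2.625 km/s.
Transfer-orbit speed at r₁ (vis-viva equation): v_a = √[μ(2/r₁ − 1/a_t)] = 1.225 km/s.
First burn Δv₁ = |v_a − v₁| = 1.400 km/s.
Circular speed at r₂: v₂ = √(μ/r₂) = 7.5100 km/s.
Transfer-orbit speed at r₂: v_p = √[μ(2/r₂ − 1/a_t)] = 10.026 km/s.
Second burn Δv₂ = |v₂ − v_p| = 2.516 km/s.
Total Δv = Δv₁ + Δv₂ = 3.916 km/s.

Δv = 3.92 km/s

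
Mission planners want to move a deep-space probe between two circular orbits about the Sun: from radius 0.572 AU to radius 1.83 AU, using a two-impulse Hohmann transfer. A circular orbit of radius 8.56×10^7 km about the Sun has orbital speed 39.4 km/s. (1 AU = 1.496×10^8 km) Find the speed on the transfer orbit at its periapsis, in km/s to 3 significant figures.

From the circular-orbit relation v² = μ/r at r = 8.56×10^7 km: μ = v²r = (39.4)² × 8.56×10^7 = 1.32882×10^11 km³/s².
In km: r₁ = 0.572 × 1.496×10^8 = 8.55712×10^7 km; r₂ = 1.83 × 1.496×10^8 = 2.73768×10^8 km.
Semi-major axis of the transfer orbit: a_t = (8.55712×10^7 + 2.73768×10^8)/2 = 1.796696×10^8 km.
The periapsis of the transfer ellipse is at r = 8.55712×10^7 km.
From the vis-viva equation, v = √[μ(2/r − 1/a_t)] = 48.64 km/s.

v = 48.6 km/s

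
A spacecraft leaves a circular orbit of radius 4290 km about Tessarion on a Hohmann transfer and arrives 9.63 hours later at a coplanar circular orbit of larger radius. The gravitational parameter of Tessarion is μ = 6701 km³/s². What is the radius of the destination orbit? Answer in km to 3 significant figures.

Transfer time t = 9.63 hours = 34668 s, and t = π√(a_t³/μ).
So a_t = (μ t²/π²)^(1/3) = (6701 × (34668)² / π²)^(1/3) = 9344.7 km.
Since a_t = (r₁ + r₂)/2, r₂ = 2a_t − r₁ = 2×9344.7 − 4290 = 14399.4 km.

r₂ = 14400 km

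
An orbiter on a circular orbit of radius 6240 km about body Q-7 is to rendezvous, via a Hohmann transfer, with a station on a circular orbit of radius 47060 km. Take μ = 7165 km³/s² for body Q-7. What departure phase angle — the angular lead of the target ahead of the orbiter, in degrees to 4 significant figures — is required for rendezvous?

Transfer-ellipse semi-major axis a_t = (r₁ + r₂)/2 = (6240 + 47060)/2 = 26650 km.
The half-period of the transfer ellipse is t = π√(a_t³/μ) = 1.6147×10^5 s.
The target's mean motion on its circular orbit is ω₂ = √(μ/r₂³) = 8.2914×10^-6 rad/s.
Angle swept by the target during transfer: ω₂·t = 1.3388 rad = 76.71°.
Arrival is 180° from departure on the ellipse, so φ = 180° − 76.71° = 103.3°.

φ = 103.3°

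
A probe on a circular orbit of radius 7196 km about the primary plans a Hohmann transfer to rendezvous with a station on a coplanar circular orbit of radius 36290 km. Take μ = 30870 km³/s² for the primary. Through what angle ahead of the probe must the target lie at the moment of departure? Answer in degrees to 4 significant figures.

φ = 96.52°

Semi-major axis of the transfer orbit: a_t = (7196 + 36290)/2 = 21743 km.
Transfer time t = π√(a_t³/μ) = 57330 s.
The target's mean motion on its circular orbit is ω₂ = √(μ/r₂³) = 2.541×10^-5 rad/s.
Angle swept by the target during transfer: ω₂·t = 1.457 rad = 83.48°.
The probe traverses 180° on the transfer ellipse, so the target must lead by 180° − 83.48° = 96.52°.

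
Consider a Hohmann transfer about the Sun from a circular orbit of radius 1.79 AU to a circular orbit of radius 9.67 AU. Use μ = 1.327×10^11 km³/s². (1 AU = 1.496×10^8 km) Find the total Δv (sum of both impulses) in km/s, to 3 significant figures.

In km: r₁ = 1.79 × 1.496×10^8 = 2.67784×10^8 km; r₂ = 9.67 × 1.496×10^8 = 1.446632×10^9 km.
Transfer-ellipse semi-major axis a_t = (r₁ + r₂)/2 = (2.67784×10^8 + 1.446632×10^9)/2 = 8.57208×10^8 km.
Circular speed at r₁: v₁ = √(μ/r₁) = √(1.327×10^11/2.67784×10^8) = 22.261 km/s.
On the transfer ellipse at r₁, vis-viva equation gives v_p = √[μ(2/r₁ − 1/a_t)] = 28.919 km/s.
First burn Δv₁ = |v_p − v₁| = 6.658 km/s.
Circular speed at r₂: v₂ = √(μ/r₂) = 9.57759 km/s.
Transfer-orbit speed at r₂: v_a = √[μ(2/r₂ − 1/a_t)] = 5.35310 km/s.
Second burn Δv₂ = |v₂ − v_a| = 4.224 km/s.
Δv = Δv₁ + Δv₂ = 6.658 + 4.224 = 10.88 km/s.

Δv = 10.9 km/s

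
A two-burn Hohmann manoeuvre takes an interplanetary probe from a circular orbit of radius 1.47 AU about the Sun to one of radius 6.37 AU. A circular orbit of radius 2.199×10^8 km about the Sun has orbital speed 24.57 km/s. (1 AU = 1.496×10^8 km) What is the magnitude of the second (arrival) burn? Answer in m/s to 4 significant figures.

Δv₂ = 4575 m/s

From the circular-orbit relation v² = μ/r at r = 2.199×10^8 km: μ = v²r = (24.57)² × 2.199×10^8 = 1.32750×10^11 km³/s².
In km: r₁ = 1.47 × 1.496×10^8 = 2.19912×10^8 km; r₂ = 6.37 × 1.496×10^8 = 9.52952×10^8 km.
Semi-major axis of the transfer orbit: a_t = (2.19912×10^8 + 9.52952×10^8)/2 = 5.86432×10^8 km.
On the circular orbit at r = 9.52952×10^8 km, v_c = √(μ/r) = 11.803 km/s.
Transfer-orbit speed at the same r (vis-viva, a = a_t): v_t = √[μ(2/r − 1/a_t)] = 7.2277 km/s.
Δv₂ = |v_t − v_c| = |7.2277 − 11.803| = 4.575 km/s.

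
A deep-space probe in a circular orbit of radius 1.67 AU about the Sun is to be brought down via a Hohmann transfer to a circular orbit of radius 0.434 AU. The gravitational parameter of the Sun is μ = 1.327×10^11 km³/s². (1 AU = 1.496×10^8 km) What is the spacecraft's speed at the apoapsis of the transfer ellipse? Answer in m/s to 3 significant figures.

In km: r₁ = 1.67 × 1.496×10^8 = 2.49832×10^8 km; r₂ = 0.434 × 1.496×10^8 = 6.49264×10^7 km.
The Hohmann ellipse has a_t = (r₁ + r₂)/2 = 1.573792×10^8 km.
At apoapsis, r = 2.49832×10^8 km.
From the vis-viva equation, v = √[μ(2/r − 1/a_t)] = 14.80 km/s.

v = 14800 m/s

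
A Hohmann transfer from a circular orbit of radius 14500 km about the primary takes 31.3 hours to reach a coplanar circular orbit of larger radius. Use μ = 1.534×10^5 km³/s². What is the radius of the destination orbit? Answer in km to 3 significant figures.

r₂ = 1.02×10^5 km

Transfer time t = 31.3 hours = 1.1268×10^5 s, and t = π√(a_t³/μ).
So a_t = (μ t²/π²)^(1/3) = (1.534×10^5 × (1.1268×10^5)² / π²)^(1/3) = 58220 km.
Since a_t = (r₁ + r₂)/2, r₂ = 2a_t − r₁ = 2×58220 − 14500 = 1.0194×10^5 km.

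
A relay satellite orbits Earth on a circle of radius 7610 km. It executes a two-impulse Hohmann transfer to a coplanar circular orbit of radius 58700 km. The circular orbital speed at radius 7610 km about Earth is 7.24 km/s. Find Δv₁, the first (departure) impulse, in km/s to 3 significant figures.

Δv₁ = 2.39 km/s

From the circular-orbit relation v² = μ/r at r = 7610 km: μ = v²r = (7.24)² × 7610 = 3.98898×10^5 km³/s².
Semi-major axis of the transfer orbit: a_t = (7610 + 58700)/2 = 33155 km.
Circular speed at r = 7610 km: v_c = √(μ/r) = 7.240 km/s.
Vis-viva on the transfer ellipse at r = 7610 km gives v_t = √[μ(2/r − 1/a_t)] = 9.633 km/s.
Δv₁ = |v_t − v_c| = |9.633 − 7.240| = 2.393 km/s.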